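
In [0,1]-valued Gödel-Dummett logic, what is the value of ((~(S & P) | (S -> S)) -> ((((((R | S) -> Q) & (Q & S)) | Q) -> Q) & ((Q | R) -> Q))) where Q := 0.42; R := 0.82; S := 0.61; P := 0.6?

(S & P) = min(0.61, 0.6) = 0.6
~(S & P): Gödel ¬ of 0.6 = 0 (operand ≠ 0)
(S -> S): 0.61 ≤ 0.61, so result = 1
(~(S & P) | (S -> S)) = max(0, 1) = 1
(R | S) = max(0.82, 0.61) = 0.82
((R | S) -> Q): 0.82 > 0.42, so result = 0.42
(Q & S) = min(0.42, 0.61) = 0.42
(((R | S) -> Q) & (Q & S)) = min(0.42, 0.42) = 0.42
((((R | S) -> Q) & (Q & S)) | Q) = max(0.42, 0.42) = 0.42
(((((R | S) -> Q) & (Q & S)) | Q) -> Q): 0.42 ≤ 0.42, so result = 1
(Q | R) = max(0.42, 0.82) = 0.82
((Q | R) -> Q): 0.82 > 0.42, so result = 0.42
((((((R | S) -> Q) & (Q & S)) | Q) -> Q) & ((Q | R) -> Q)) = min(1, 0.42) = 0.42
((~(S & P) | (S -> S)) -> ((((((R | S) -> Q) & (Q & S)) | Q) -> Q) & ((Q | R) -> Q))): 1 > 0.42, so result = 0.42

0.42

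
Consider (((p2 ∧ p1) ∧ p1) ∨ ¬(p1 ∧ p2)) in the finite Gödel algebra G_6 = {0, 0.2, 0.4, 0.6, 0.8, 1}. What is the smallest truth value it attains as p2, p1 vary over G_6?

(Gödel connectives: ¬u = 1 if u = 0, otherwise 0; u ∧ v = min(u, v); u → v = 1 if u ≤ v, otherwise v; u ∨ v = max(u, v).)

The minimum is attained at p2 = 0.2, p1 = 0.2:
  (p2 ∧ p1) = min(0.2, 0.2) = 0.2
  ((p2 ∧ p1) ∧ p1) = min(0.2, 0.2) = 0.2
  (p1 ∧ p2) = min(0.2, 0.2) = 0.2
  ¬(p1 ∧ p2): Gödel ¬ of 0.2 = 0 (operand ≠ 0)
  (((p2 ∧ p1) ∧ p1) ∨ ¬(p1 ∧ p2)) = max(0.2, 0) = 0.2
Checking all 36 assignments confirms none give a value below 0.20.

0.20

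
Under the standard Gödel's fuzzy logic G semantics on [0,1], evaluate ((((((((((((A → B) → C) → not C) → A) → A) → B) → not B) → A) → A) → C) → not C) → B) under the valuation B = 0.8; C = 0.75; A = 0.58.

(A → B): 0.58 ≤ 0.8, so result = 1
((A → B) → C): 1 > 0.75, so result = 0.75
not C: Gödel ¬ of 0.75 = 0 (operand ≠ 0)
(((A → B) → C) → not C): 0.75 > 0, so result = 0
((((A → B) → C) → not C) → A): 0 ≤ 0.58, so result = 1
(((((A → B) → C) → not C) → A) → A): 1 > 0.58, so result = 0.58
((((((A → B) → C) → not C) → A) → A) → B): 0.58 ≤ 0.8, so result = 1
not B: Gödel ¬ of 0.8 = 0 (operand ≠ 0)
(((((((A → B) → C) → not C) → A) → A) → B) → not B): 1 > 0, so result = 0
((((((((A → B) → C) → not C) → A) → A) → B) → not B) → A): 0 ≤ 0.58, so result = 1
(((((((((A → B) → C) → not C) → A) → A) → B) → not B) → A) → A): 1 > 0.58, so result = 0.58
((((((((((A → B) → C) → not C) → A) → A) → B) → not B) → A) → A) → C): 0.58 ≤ 0.75, so result = 1
not C: Gödel ¬ of 0.75 = 0 (operand ≠ 0)
(((((((((((A → B) → C) → not C) → A) → A) → B) → not B) → A) → A) → C) → not C): 1 > 0, so result = 0
((((((((((((A → B) → C) → not C) → A) → A) → B) → not B) → A) → A) → C) → not C) → B): 0 ≤ 0.8, so result = 1

1.00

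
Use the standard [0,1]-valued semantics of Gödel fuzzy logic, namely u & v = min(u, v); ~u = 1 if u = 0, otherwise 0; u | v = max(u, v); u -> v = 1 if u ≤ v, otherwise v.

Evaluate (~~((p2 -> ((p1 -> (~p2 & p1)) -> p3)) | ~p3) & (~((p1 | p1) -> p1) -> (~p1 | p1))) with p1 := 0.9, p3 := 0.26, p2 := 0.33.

~p2: Gödel ¬ of 0.33 = 0 (operand ≠ 0)
(~p2 & p1) = min(0, 0.9) = 0
(p1 -> (~p2 & p1)): 0.9 > 0, so result = 0
((p1 -> (~p2 & p1)) -> p3): 0 ≤ 0.26, so result = 1
(p2 -> ((p1 -> (~p2 & p1)) -> p3)): 0.33 ≤ 1, so result = 1
~p3: Gödel ¬ of 0.26 = 0 (operand ≠ 0)
((p2 -> ((p1 -> (~p2 & p1)) -> p3)) | ~p3) = max(1, 0) = 1
~((p2 -> ((p1 -> (~p2 & p1)) -> p3)) | ~p3): Gödel ¬ of 1 = 0 (operand ≠ 0)
~~((p2 -> ((p1 -> (~p2 & p1)) -> p3)) | ~p3): Gödel ¬ of 0 = 1 (operand is 0)
(p1 | p1) = max(0.9, 0.9) = 0.9
((p1 | p1) -> p1): 0.9 ≤ 0.9, so result = 1
~((p1 | p1) -> p1): Gödel ¬ of 1 = 0 (operand ≠ 0)
~p1: Gödel ¬ of 0.9 = 0 (operand ≠ 0)
(~p1 | p1) = max(0, 0.9) = 0.9
(~((p1 | p1) -> p1) -> (~p1 | p1)): 0 ≤ 0.9, so result = 1
(~~((p2 -> ((p1 -> (~p2 & p1)) -> p3)) | ~p3) & (~((p1 | p1) -> p1) -> (~p1 | p1))) = min(1, 1) = 1

1.00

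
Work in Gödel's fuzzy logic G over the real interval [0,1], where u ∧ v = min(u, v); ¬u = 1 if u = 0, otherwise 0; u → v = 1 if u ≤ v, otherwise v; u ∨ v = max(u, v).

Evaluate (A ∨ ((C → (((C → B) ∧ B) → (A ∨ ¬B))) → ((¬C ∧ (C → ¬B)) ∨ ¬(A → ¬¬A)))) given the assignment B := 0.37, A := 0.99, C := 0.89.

0.99

(C → B): 0.89 > 0.37, so result = 0.37
((C → B) ∧ B) = min(0.37, 0.37) = 0.37
¬B: Gödel ¬ of 0.37 = 0 (operand ≠ 0)
(A ∨ ¬B) = max(0.99, 0) = 0.99
(((C → B) ∧ B) → (A ∨ ¬B)): 0.37 ≤ 0.99, so result = 1
(C → (((C → B) ∧ B) → (A ∨ ¬B))): 0.89 ≤ 1, so result = 1
¬C: Gödel ¬ of 0.89 = 0 (operand ≠ 0)
¬B: Gödel ¬ of 0.37 = 0 (operand ≠ 0)
(C → ¬B): 0.89 > 0, so result = 0
(¬C ∧ (C → ¬B)) = min(0, 0) = 0
¬A: Gödel ¬ of 0.99 = 0 (operand ≠ 0)
¬¬A: Gödel ¬ of 0 = 1 (operand is 0)
(A → ¬¬A): 0.99 ≤ 1, so result = 1
¬(A → ¬¬A): Gödel ¬ of 1 = 0 (operand ≠ 0)
((¬C ∧ (C → ¬B)) ∨ ¬(A → ¬¬A)) = max(0, 0) = 0
((C → (((C → B) ∧ B) → (A ∨ ¬B))) → ((¬C ∧ (C → ¬B)) ∨ ¬(A → ¬¬A))): 1 > 0, so result = 0
(A ∨ ((C → (((C → B) ∧ B) → (A ∨ ¬B))) → ((¬C ∧ (C → ¬B)) ∨ ¬(A → ¬¬A)))) = max(0.99, 0) = 0.99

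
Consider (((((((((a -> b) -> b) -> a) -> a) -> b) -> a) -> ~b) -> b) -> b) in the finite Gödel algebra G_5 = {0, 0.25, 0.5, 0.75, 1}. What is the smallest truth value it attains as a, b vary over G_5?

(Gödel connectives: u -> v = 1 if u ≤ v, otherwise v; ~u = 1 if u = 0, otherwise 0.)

0.25

The minimum is attained at a = 0.25, b = 0.25:
  (a -> b): 0.25 ≤ 0.25, so result = 1
  ((a -> b) -> b): 1 > 0.25, so result = 0.25
  (((a -> b) -> b) -> a): 0.25 ≤ 0.25, so result = 1
  ((((a -> b) -> b) -> a) -> a): 1 > 0.25, so result = 0.25
  (((((a -> b) -> b) -> a) -> a) -> b): 0.25 ≤ 0.25, so result = 1
  ((((((a -> b) -> b) -> a) -> a) -> b) -> a): 1 > 0.25, so result = 0.25
  ~b: Gödel ¬ of 0.25 = 0 (operand ≠ 0)
  (((((((a -> b) -> b) -> a) -> a) -> b) -> a) -> ~b): 0.25 > 0, so result = 0
  ((((((((a -> b) -> b) -> a) -> a) -> b) -> a) -> ~b) -> b): 0 ≤ 0.25, so result = 1
  (((((((((a -> b) -> b) -> a) -> a) -> b) -> a) -> ~b) -> b) -> b): 1 > 0.25, so result = 0.25
Checking all 25 assignments confirms none give a value below 0.25.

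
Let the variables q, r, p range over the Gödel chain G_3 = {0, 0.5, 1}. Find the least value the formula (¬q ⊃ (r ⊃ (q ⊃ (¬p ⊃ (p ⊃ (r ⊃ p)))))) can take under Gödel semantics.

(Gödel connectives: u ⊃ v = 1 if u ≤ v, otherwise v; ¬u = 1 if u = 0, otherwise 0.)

1.00

Every assignment gives 1. For instance at q = 0, r = 0, p = 0:
  ¬q: Gödel ¬ of 0 = 1 (operand is 0)
  ¬p: Gödel ¬ of 0 = 1 (operand is 0)
  (r ⊃ p): 0 ≤ 0, so result = 1
  (p ⊃ (r ⊃ p)): 0 ≤ 1, so result = 1
  (¬p ⊃ (p ⊃ (r ⊃ p))): 1 ≤ 1, so result = 1
  (q ⊃ (¬p ⊃ (p ⊃ (r ⊃ p)))): 0 ≤ 1, so result = 1
  (r ⊃ (q ⊃ (¬p ⊃ (p ⊃ (r ⊃ p))))): 0 ≤ 1, so result = 1
  (¬q ⊃ (r ⊃ (q ⊃ (¬p ⊃ (p ⊃ (r ⊃ p)))))): 1 ≤ 1, so result = 1
All 27 assignments give value 1 — the formula is a G_3-tautology.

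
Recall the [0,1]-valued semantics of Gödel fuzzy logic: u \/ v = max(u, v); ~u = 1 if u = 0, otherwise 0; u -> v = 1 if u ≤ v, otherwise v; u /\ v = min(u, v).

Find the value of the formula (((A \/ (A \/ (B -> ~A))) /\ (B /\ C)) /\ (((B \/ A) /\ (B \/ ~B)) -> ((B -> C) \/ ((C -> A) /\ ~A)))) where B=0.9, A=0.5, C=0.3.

0.30

~A: Gödel ¬ of 0.5 = 0 (operand ≠ 0)
(B -> ~A): 0.9 > 0, so result = 0
(A \/ (B -> ~A)) = max(0.5, 0) = 0.5
(A \/ (A \/ (B -> ~A))) = max(0.5, 0.5) = 0.5
(B /\ C) = min(0.9, 0.3) = 0.3
((A \/ (A \/ (B -> ~A))) /\ (B /\ C)) = min(0.5, 0.3) = 0.3
(B \/ A) = max(0.9, 0.5) = 0.9
~B: Gödel ¬ of 0.9 = 0 (operand ≠ 0)
(B \/ ~B) = max(0.9, 0) = 0.9
((B \/ A) /\ (B \/ ~B)) = min(0.9, 0.9) = 0.9
(B -> C): 0.9 > 0.3, so result = 0.3
(C -> A): 0.3 ≤ 0.5, so result = 1
~A: Gödel ¬ of 0.5 = 0 (operand ≠ 0)
((C -> A) /\ ~A) = min(1, 0) = 0
((B -> C) \/ ((C -> A) /\ ~A)) = max(0.3, 0) = 0.3
(((B \/ A) /\ (B \/ ~B)) -> ((B -> C) \/ ((C -> A) /\ ~A))): 0.9 > 0.3, so result = 0.3
(((A \/ (A \/ (B -> ~A))) /\ (B /\ C)) /\ (((B \/ A) /\ (B \/ ~B)) -> ((B -> C) \/ ((C -> A) /\ ~A)))) = min(0.3, 0.3) = 0.3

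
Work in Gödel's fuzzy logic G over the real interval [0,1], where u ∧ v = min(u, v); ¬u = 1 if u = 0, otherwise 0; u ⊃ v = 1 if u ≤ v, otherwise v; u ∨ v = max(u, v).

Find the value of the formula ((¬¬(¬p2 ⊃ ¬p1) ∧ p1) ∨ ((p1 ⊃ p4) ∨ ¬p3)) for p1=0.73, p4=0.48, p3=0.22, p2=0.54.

¬p2: Gödel ¬ of 0.54 = 0 (operand ≠ 0)
¬p1: Gödel ¬ of 0.73 = 0 (operand ≠ 0)
(¬p2 ⊃ ¬p1): 0 ≤ 0, so result = 1
¬(¬p2 ⊃ ¬p1): Gödel ¬ of 1 = 0 (operand ≠ 0)
¬¬(¬p2 ⊃ ¬p1): Gödel ¬ of 0 = 1 (operand is 0)
(¬¬(¬p2 ⊃ ¬p1) ∧ p1) = min(1, 0.73) = 0.73
(p1 ⊃ p4): 0.73 > 0.48, so result = 0.48
¬p3: Gödel ¬ of 0.22 = 0 (operand ≠ 0)
((p1 ⊃ p4) ∨ ¬p3) = max(0.48, 0) = 0.48
((¬¬(¬p2 ⊃ ¬p1) ∧ p1) ∨ ((p1 ⊃ p4) ∨ ¬p3)) = max(0.73, 0.48) = 0.73

0.73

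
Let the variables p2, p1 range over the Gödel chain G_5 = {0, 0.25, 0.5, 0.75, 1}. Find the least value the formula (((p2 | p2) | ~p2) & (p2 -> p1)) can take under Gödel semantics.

The minimum is attained at p2 = 0.25, p1 = 0:
  (p2 | p2) = max(0.25, 0.25) = 0.25
  ~p2: Gödel ¬ of 0.25 = 0 (operand ≠ 0)
  ((p2 | p2) | ~p2) = max(0.25, 0) = 0.25
  (p2 -> p1): 0.25 > 0, so result = 0
  (((p2 | p2) | ~p2) & (p2 -> p1)) = min(0.25, 0) = 0
Checking all 25 assignments confirms none give a value below 0.00.

0.00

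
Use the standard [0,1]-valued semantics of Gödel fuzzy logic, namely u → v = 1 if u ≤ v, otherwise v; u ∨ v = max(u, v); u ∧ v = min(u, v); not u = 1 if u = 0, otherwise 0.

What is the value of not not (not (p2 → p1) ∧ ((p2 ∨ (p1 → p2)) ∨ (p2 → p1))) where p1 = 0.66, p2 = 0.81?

(p2 → p1): 0.81 > 0.66, so result = 0.66
not (p2 → p1): Gödel ¬ of 0.66 = 0 (operand ≠ 0)
(p1 → p2): 0.66 ≤ 0.81, so result = 1
(p2 ∨ (p1 → p2)) = max(0.81, 1) = 1
(p2 → p1): 0.81 > 0.66, so result = 0.66
((p2 ∨ (p1 → p2)) ∨ (p2 → p1)) = max(1, 0.66) = 1
(not (p2 → p1) ∧ ((p2 ∨ (p1 → p2)) ∨ (p2 → p1))) = min(0, 1) = 0
not (not (p2 → p1) ∧ ((p2 ∨ (p1 → p2)) ∨ (p2 → p1))): Gödel ¬ of 0 = 1 (operand is 0)
not not (not (p2 → p1) ∧ ((p2 ∨ (p1 → p2)) ∨ (p2 → p1))): Gödel ¬ of 1 = 0 (operand ≠ 0)

0.00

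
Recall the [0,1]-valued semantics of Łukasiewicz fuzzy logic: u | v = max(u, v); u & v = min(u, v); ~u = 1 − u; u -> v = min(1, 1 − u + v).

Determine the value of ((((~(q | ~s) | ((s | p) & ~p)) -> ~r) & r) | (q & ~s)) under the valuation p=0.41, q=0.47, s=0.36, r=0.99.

~s: Łukasiewicz ¬ gives 1 − 0.36 = 0.64
(q | ~s) = max(0.47, 0.64) = 0.64
~(q | ~s): Łukasiewicz ¬ gives 1 − 0.64 = 0.36
(s | p) = max(0.36, 0.41) = 0.41
~p: Łukasiewicz ¬ gives 1 − 0.41 = 0.59
((s | p) & ~p) = min(0.41, 0.59) = 0.41
(~(q | ~s) | ((s | p) & ~p)) = max(0.36, 0.41) = 0.41
~r: Łukasiewicz ¬ gives 1 − 0.99 = 0.01
((~(q | ~s) | ((s | p) & ~p)) -> ~r): min(1, 1 − 0.41 + 0.01) = 0.6
(((~(q | ~s) | ((s | p) & ~p)) -> ~r) & r) = min(0.6, 0.99) = 0.6
~s: Łukasiewicz ¬ gives 1 − 0.36 = 0.64
(q & ~s) = min(0.47, 0.64) = 0.47
((((~(q | ~s) | ((s | p) & ~p)) -> ~r) & r) | (q & ~s)) = max(0.6, 0.47) = 0.6

0.60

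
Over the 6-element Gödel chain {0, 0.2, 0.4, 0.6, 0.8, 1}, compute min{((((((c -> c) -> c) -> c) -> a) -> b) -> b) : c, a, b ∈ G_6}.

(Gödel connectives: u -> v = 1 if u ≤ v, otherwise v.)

0.00

The minimum is attained at c = 0, a = 0, b = 0:
  (c -> c): 0 ≤ 0, so result = 1
  ((c -> c) -> c): 1 > 0, so result = 0
  (((c -> c) -> c) -> c): 0 ≤ 0, so result = 1
  ((((c -> c) -> c) -> c) -> a): 1 > 0, so result = 0
  (((((c -> c) -> c) -> c) -> a) -> b): 0 ≤ 0, so result = 1
  ((((((c -> c) -> c) -> c) -> a) -> b) -> b): 1 > 0, so result = 0
Checking all 216 assignments confirms none give a value below 0.00.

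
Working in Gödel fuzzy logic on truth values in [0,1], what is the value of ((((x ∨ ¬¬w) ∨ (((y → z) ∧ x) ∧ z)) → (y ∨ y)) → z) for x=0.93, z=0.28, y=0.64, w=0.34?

¬w: Gödel ¬ of 0.34 = 0 (operand ≠ 0)
¬¬w: Gödel ¬ of 0 = 1 (operand is 0)
(x ∨ ¬¬w) = max(0.93, 1) = 1
(y → z): 0.64 > 0.28, so result = 0.28
((y → z) ∧ x) = min(0.28, 0.93) = 0.28
(((y → z) ∧ x) ∧ z) = min(0.28, 0.28) = 0.28
((x ∨ ¬¬w) ∨ (((y → z) ∧ x) ∧ z)) = max(1, 0.28) = 1
(y ∨ y) = max(0.64, 0.64) = 0.64
(((x ∨ ¬¬w) ∨ (((y → z) ∧ x) ∧ z)) → (y ∨ y)): 1 > 0.64, so result = 0.64
((((x ∨ ¬¬w) ∨ (((y → z) ∧ x) ∧ z)) → (y ∨ y)) → z): 0.64 > 0.28, so result = 0.28

0.28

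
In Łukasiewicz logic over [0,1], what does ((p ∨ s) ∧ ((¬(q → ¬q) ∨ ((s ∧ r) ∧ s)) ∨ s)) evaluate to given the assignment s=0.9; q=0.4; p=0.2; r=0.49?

(p ∨ s) = max(0.2, 0.9) = 0.9
¬q: Łukasiewicz ¬ gives 1 − 0.4 = 0.6
(q → ¬q): min(1, 1 − 0.4 + 0.6) = 1
¬(q → ¬q): Łukasiewicz ¬ gives 1 − 1 = 0
(s ∧ r) = min(0.9, 0.49) = 0.49
((s ∧ r) ∧ s) = min(0.49, 0.9) = 0.49
(¬(q → ¬q) ∨ ((s ∧ r) ∧ s)) = max(0, 0.49) = 0.49
((¬(q → ¬q) ∨ ((s ∧ r) ∧ s)) ∨ s) = max(0.49, 0.9) = 0.9
((p ∨ s) ∧ ((¬(q → ¬q) ∨ ((s ∧ r) ∧ s)) ∨ s)) = min(0.9, 0.9) = 0.9

0.90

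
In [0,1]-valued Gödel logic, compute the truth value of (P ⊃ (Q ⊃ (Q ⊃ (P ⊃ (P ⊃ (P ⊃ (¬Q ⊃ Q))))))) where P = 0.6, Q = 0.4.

¬Q: Gödel ¬ of 0.4 = 0 (operand ≠ 0)
(¬Q ⊃ Q): 0 ≤ 0.4, so result = 1
(P ⊃ (¬Q ⊃ Q)): 0.6 ≤ 1, so result = 1
(P ⊃ (P ⊃ (¬Q ⊃ Q))): 0.6 ≤ 1, so result = 1
(P ⊃ (P ⊃ (P ⊃ (¬Q ⊃ Q)))): 0.6 ≤ 1, so result = 1
(Q ⊃ (P ⊃ (P ⊃ (P ⊃ (¬Q ⊃ Q))))): 0.4 ≤ 1, so result = 1
(Q ⊃ (Q ⊃ (P ⊃ (P ⊃ (P ⊃ (¬Q ⊃ Q)))))): 0.4 ≤ 1, so result = 1
(P ⊃ (Q ⊃ (Q ⊃ (P ⊃ (P ⊃ (P ⊃ (¬Q ⊃ Q))))))): 0.6 ≤ 1, so result = 1

1.00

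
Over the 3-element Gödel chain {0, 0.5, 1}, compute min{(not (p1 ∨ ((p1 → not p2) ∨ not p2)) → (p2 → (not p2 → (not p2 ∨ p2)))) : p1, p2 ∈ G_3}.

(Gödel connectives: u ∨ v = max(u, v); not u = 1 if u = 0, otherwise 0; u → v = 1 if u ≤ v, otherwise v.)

Every assignment gives 1. For instance at p1 = 0, p2 = 0:
  not p2: Gödel ¬ of 0 = 1 (operand is 0)
  (p1 → not p2): 0 ≤ 1, so result = 1
  not p2: Gödel ¬ of 0 = 1 (operand is 0)
  ((p1 → not p2) ∨ not p2) = max(1, 1) = 1
  (p1 ∨ ((p1 → not p2) ∨ not p2)) = max(0, 1) = 1
  not (p1 ∨ ((p1 → not p2) ∨ not p2)): Gödel ¬ of 1 = 0 (operand ≠ 0)
  not p2: Gödel ¬ of 0 = 1 (operand is 0)
  not p2: Gödel ¬ of 0 = 1 (operand is 0)
  (not p2 ∨ p2) = max(1, 0) = 1
  (not p2 → (not p2 ∨ p2)): 1 ≤ 1, so result = 1
  (p2 → (not p2 → (not p2 ∨ p2))): 0 ≤ 1, so result = 1
  (not (p1 ∨ ((p1 → not p2) ∨ not p2)) → (p2 → (not p2 → (not p2 ∨ p2)))): 0 ≤ 1, so result = 1
All 9 assignments give value 1 — the formula is a G_3-tautology.

1.00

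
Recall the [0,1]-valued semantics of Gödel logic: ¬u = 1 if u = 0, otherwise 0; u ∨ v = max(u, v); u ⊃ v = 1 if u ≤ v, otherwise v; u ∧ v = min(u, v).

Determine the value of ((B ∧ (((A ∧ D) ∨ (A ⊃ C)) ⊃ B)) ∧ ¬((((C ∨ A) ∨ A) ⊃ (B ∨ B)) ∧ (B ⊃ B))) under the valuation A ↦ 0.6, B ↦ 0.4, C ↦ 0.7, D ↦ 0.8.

(A ∧ D) = min(0.6, 0.8) = 0.6
(A ⊃ C): 0.6 ≤ 0.7, so result = 1
((A ∧ D) ∨ (A ⊃ C)) = max(0.6, 1) = 1
(((A ∧ D) ∨ (A ⊃ C)) ⊃ B): 1 > 0.4, so result = 0.4
(B ∧ (((A ∧ D) ∨ (A ⊃ C)) ⊃ B)) = min(0.4, 0.4) = 0.4
(C ∨ A) = max(0.7, 0.6) = 0.7
((C ∨ A) ∨ A) = max(0.7, 0.6) = 0.7
(B ∨ B) = max(0.4, 0.4) = 0.4
(((C ∨ A) ∨ A) ⊃ (B ∨ B)): 0.7 > 0.4, so result = 0.4
(B ⊃ B): 0.4 ≤ 0.4, so result = 1
((((C ∨ A) ∨ A) ⊃ (B ∨ B)) ∧ (B ⊃ B)) = min(0.4, 1) = 0.4
¬((((C ∨ A) ∨ A) ⊃ (B ∨ B)) ∧ (B ⊃ B)): Gödel ¬ of 0.4 = 0 (operand ≠ 0)
((B ∧ (((A ∧ D) ∨ (A ⊃ C)) ⊃ B)) ∧ ¬((((C ∨ A) ∨ A) ⊃ (B ∨ B)) ∧ (B ⊃ B))) = min(0.4, 0) = 0

0.00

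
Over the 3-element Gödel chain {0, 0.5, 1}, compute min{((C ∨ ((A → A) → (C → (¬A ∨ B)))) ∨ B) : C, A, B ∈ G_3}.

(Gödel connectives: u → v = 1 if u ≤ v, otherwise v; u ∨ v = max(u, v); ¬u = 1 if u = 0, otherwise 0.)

0.50

The minimum is attained at C = 0.5, A = 0.5, B = 0:
  (A → A): 0.5 ≤ 0.5, so result = 1
  ¬A: Gödel ¬ of 0.5 = 0 (operand ≠ 0)
  (¬A ∨ B) = max(0, 0) = 0
  (C → (¬A ∨ B)): 0.5 > 0, so result = 0
  ((A → A) → (C → (¬A ∨ B))): 1 > 0, so result = 0
  (C ∨ ((A → A) → (C → (¬A ∨ B)))) = max(0.5, 0) = 0.5
  ((C ∨ ((A → A) → (C → (¬A ∨ B)))) ∨ B) = max(0.5, 0) = 0.5
Checking all 27 assignments confirms none give a value below 0.50.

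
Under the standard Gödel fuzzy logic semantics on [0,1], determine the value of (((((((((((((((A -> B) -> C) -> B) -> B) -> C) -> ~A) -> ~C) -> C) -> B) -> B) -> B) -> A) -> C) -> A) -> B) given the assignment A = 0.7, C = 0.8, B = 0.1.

(A -> B): 0.7 > 0.1, so result = 0.1
((A -> B) -> C): 0.1 ≤ 0.8, so result = 1
(((A -> B) -> C) -> B): 1 > 0.1, so result = 0.1
((((A -> B) -> C) -> B) -> B): 0.1 ≤ 0.1, so result = 1
(((((A -> B) -> C) -> B) -> B) -> C): 1 > 0.8, so result = 0.8
~A: Gödel ¬ of 0.7 = 0 (operand ≠ 0)
((((((A -> B) -> C) -> B) -> B) -> C) -> ~A): 0.8 > 0, so result = 0
~C: Gödel ¬ of 0.8 = 0 (operand ≠ 0)
(((((((A -> B) -> C) -> B) -> B) -> C) -> ~A) -> ~C): 0 ≤ 0, so result = 1
((((((((A -> B) -> C) -> B) -> B) -> C) -> ~A) -> ~C) -> C): 1 > 0.8, so result = 0.8
(((((((((A -> B) -> C) -> B) -> B) -> C) -> ~A) -> ~C) -> C) -> B): 0.8 > 0.1, so result = 0.1
((((((((((A -> B) -> C) -> B) -> B) -> C) -> ~A) -> ~C) -> C) -> B) -> B): 0.1 ≤ 0.1, so result = 1
(((((((((((A -> B) -> C) -> B) -> B) -> C) -> ~A) -> ~C) -> C) -> B) -> B) -> B): 1 > 0.1, so result = 0.1
((((((((((((A -> B) -> C) -> B) -> B) -> C) -> ~A) -> ~C) -> C) -> B) -> B) -> B) -> A): 0.1 ≤ 0.7, so result = 1
(((((((((((((A -> B) -> C) -> B) -> B) -> C) -> ~A) -> ~C) -> C) -> B) -> B) -> B) -> A) -> C): 1 > 0.8, so result = 0.8
((((((((((((((A -> B) -> C) -> B) -> B) -> C) -> ~A) -> ~C) -> C) -> B) -> B) -> B) -> A) -> C) -> A): 0.8 > 0.7, so result = 0.7
(((((((((((((((A -> B) -> C) -> B) -> B) -> C) -> ~A) -> ~C) -> C) -> B) -> B) -> B) -> A) -> C) -> A) -> B): 0.7 > 0.1, so result = 0.1

0.10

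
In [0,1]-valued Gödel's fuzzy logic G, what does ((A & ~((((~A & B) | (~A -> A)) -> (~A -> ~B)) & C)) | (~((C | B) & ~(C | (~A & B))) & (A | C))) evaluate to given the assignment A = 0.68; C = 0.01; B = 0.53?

~A: Gödel ¬ of 0.68 = 0 (operand ≠ 0)
(~A & B) = min(0, 0.53) = 0
~A: Gödel ¬ of 0.68 = 0 (operand ≠ 0)
(~A -> A): 0 ≤ 0.68, so result = 1
((~A & B) | (~A -> A)) = max(0, 1) = 1
~A: Gödel ¬ of 0.68 = 0 (operand ≠ 0)
~B: Gödel ¬ of 0.53 = 0 (operand ≠ 0)
(~A -> ~B): 0 ≤ 0, so result = 1
(((~A & B) | (~A -> A)) -> (~A -> ~B)): 1 ≤ 1, so result = 1
((((~A & B) | (~A -> A)) -> (~A -> ~B)) & C) = min(1, 0.01) = 0.01
~((((~A & B) | (~A -> A)) -> (~A -> ~B)) & C): Gödel ¬ of 0.01 = 0 (operand ≠ 0)
(A & ~((((~A & B) | (~A -> A)) -> (~A -> ~B)) & C)) = min(0.68, 0) = 0
(C | B) = max(0.01, 0.53) = 0.53
~A: Gödel ¬ of 0.68 = 0 (operand ≠ 0)
(~A & B) = min(0, 0.53) = 0
(C | (~A & B)) = max(0.01, 0) = 0.01
~(C | (~A & B)): Gödel ¬ of 0.01 = 0 (operand ≠ 0)
((C | B) & ~(C | (~A & B))) = min(0.53, 0) = 0
~((C | B) & ~(C | (~A & B))): Gödel ¬ of 0 = 1 (operand is 0)
(A | C) = max(0.68, 0.01) = 0.68
(~((C | B) & ~(C | (~A & B))) & (A | C)) = min(1, 0.68) = 0.68
((A & ~((((~A & B) | (~A -> A)) -> (~A -> ~B)) & C)) | (~((C | B) & ~(C | (~A & B))) & (A | C))) = max(0, 0.68) = 0.68

0.68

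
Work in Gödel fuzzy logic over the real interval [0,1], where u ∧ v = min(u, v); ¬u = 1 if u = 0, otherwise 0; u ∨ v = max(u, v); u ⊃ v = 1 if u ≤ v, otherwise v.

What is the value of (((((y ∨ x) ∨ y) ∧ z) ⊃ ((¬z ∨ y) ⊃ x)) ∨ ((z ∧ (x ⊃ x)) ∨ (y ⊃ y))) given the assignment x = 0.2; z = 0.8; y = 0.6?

1.00

(y ∨ x) = max(0.6, 0.2) = 0.6
((y ∨ x) ∨ y) = max(0.6, 0.6) = 0.6
(((y ∨ x) ∨ y) ∧ z) = min(0.6, 0.8) = 0.6
¬z: Gödel ¬ of 0.8 = 0 (operand ≠ 0)
(¬z ∨ y) = max(0, 0.6) = 0.6
((¬z ∨ y) ⊃ x): 0.6 > 0.2, so result = 0.2
((((y ∨ x) ∨ y) ∧ z) ⊃ ((¬z ∨ y) ⊃ x)): 0.6 > 0.2, so result = 0.2
(x ⊃ x): 0.2 ≤ 0.2, so result = 1
(z ∧ (x ⊃ x)) = min(0.8, 1) = 0.8
(y ⊃ y): 0.6 ≤ 0.6, so result = 1
((z ∧ (x ⊃ x)) ∨ (y ⊃ y)) = max(0.8, 1) = 1
(((((y ∨ x) ∨ y) ∧ z) ⊃ ((¬z ∨ y) ⊃ x)) ∨ ((z ∧ (x ⊃ x)) ∨ (y ⊃ y))) = max(0.2, 1) = 1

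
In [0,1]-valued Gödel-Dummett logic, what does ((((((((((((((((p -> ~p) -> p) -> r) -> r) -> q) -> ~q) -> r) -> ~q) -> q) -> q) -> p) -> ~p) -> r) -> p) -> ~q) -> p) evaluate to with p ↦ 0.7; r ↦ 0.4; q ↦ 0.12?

~p: Gödel ¬ of 0.7 = 0 (operand ≠ 0)
(p -> ~p): 0.7 > 0, so result = 0
((p -> ~p) -> p): 0 ≤ 0.7, so result = 1
(((p -> ~p) -> p) -> r): 1 > 0.4, so result = 0.4
((((p -> ~p) -> p) -> r) -> r): 0.4 ≤ 0.4, so result = 1
(((((p -> ~p) -> p) -> r) -> r) -> q): 1 > 0.12, so result = 0.12
~q: Gödel ¬ of 0.12 = 0 (operand ≠ 0)
((((((p -> ~p) -> p) -> r) -> r) -> q) -> ~q): 0.12 > 0, so result = 0
(((((((p -> ~p) -> p) -> r) -> r) -> q) -> ~q) -> r): 0 ≤ 0.4, so result = 1
~q: Gödel ¬ of 0.12 = 0 (operand ≠ 0)
((((((((p -> ~p) -> p) -> r) -> r) -> q) -> ~q) -> r) -> ~q): 1 > 0, so result = 0
(((((((((p -> ~p) -> p) -> r) -> r) -> q) -> ~q) -> r) -> ~q) -> q): 0 ≤ 0.12, so result = 1
((((((((((p -> ~p) -> p) -> r) -> r) -> q) -> ~q) -> r) -> ~q) -> q) -> q): 1 > 0.12, so result = 0.12
(((((((((((p -> ~p) -> p) -> r) -> r) -> q) -> ~q) -> r) -> ~q) -> q) -> q) -> p): 0.12 ≤ 0.7, so result = 1
~p: Gödel ¬ of 0.7 = 0 (operand ≠ 0)
((((((((((((p -> ~p) -> p) -> r) -> r) -> q) -> ~q) -> r) -> ~q) -> q) -> q) -> p) -> ~p): 1 > 0, so result = 0
(((((((((((((p -> ~p) -> p) -> r) -> r) -> q) -> ~q) -> r) -> ~q) -> q) -> q) -> p) -> ~p) -> r): 0 ≤ 0.4, so result = 1
((((((((((((((p -> ~p) -> p) -> r) -> r) -> q) -> ~q) -> r) -> ~q) -> q) -> q) -> p) -> ~p) -> r) -> p): 1 > 0.7, so result = 0.7
~q: Gödel ¬ of 0.12 = 0 (operand ≠ 0)
(((((((((((((((p -> ~p) -> p) -> r) -> r) -> q) -> ~q) -> r) -> ~q) -> q) -> q) -> p) -> ~p) -> r) -> p) -> ~q): 0.7 > 0, so result = 0
((((((((((((((((p -> ~p) -> p) -> r) -> r) -> q) -> ~q) -> r) -> ~q) -> q) -> q) -> p) -> ~p) -> r) -> p) -> ~q) -> p): 0 ≤ 0.7, so result = 1

1.00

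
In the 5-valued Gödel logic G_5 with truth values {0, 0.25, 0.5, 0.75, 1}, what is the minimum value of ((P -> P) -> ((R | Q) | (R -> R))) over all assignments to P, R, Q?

1.00

Every assignment gives 1. For instance at P = 0, R = 0, Q = 0:
  (P -> P): 0 ≤ 0, so result = 1
  (R | Q) = max(0, 0) = 0
  (R -> R): 0 ≤ 0, so result = 1
  ((R | Q) | (R -> R)) = max(0, 1) = 1
  ((P -> P) -> ((R | Q) | (R -> R))): 1 ≤ 1, so result = 1
All 125 assignments give value 1 — the formula is a G_5-tautology.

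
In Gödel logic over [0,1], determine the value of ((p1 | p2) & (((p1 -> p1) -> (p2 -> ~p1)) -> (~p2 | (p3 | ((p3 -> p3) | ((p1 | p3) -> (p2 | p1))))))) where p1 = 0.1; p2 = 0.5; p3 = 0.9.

0.50

(p1 | p2) = max(0.1, 0.5) = 0.5
(p1 -> p1): 0.1 ≤ 0.1, so result = 1
~p1: Gödel ¬ of 0.1 = 0 (operand ≠ 0)
(p2 -> ~p1): 0.5 > 0, so result = 0
((p1 -> p1) -> (p2 -> ~p1)): 1 > 0, so result = 0
~p2: Gödel ¬ of 0.5 = 0 (operand ≠ 0)
(p3 -> p3): 0.9 ≤ 0.9, so result = 1
(p1 | p3) = max(0.1, 0.9) = 0.9
(p2 | p1) = max(0.5, 0.1) = 0.5
((p1 | p3) -> (p2 | p1)): 0.9 > 0.5, so result = 0.5
((p3 -> p3) | ((p1 | p3) -> (p2 | p1))) = max(1, 0.5) = 1
(p3 | ((p3 -> p3) | ((p1 | p3) -> (p2 | p1)))) = max(0.9, 1) = 1
(~p2 | (p3 | ((p3 -> p3) | ((p1 | p3) -> (p2 | p1))))) = max(0, 1) = 1
(((p1 -> p1) -> (p2 -> ~p1)) -> (~p2 | (p3 | ((p3 -> p3) | ((p1 | p3) -> (p2 | p1)))))): 0 ≤ 1, so result = 1
((p1 | p2) & (((p1 -> p1) -> (p2 -> ~p1)) -> (~p2 | (p3 | ((p3 -> p3) | ((p1 | p3) -> (p2 | p1))))))) = min(0.5, 1) = 0.5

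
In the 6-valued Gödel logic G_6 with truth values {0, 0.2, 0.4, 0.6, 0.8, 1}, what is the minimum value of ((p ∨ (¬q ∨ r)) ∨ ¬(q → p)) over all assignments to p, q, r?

The minimum is attained at p = 0.2, q = 0.2, r = 0:
  ¬q: Gödel ¬ of 0.2 = 0 (operand ≠ 0)
  (¬q ∨ r) = max(0, 0) = 0
  (p ∨ (¬q ∨ r)) = max(0.2, 0) = 0.2
  (q → p): 0.2 ≤ 0.2, so result = 1
  ¬(q → p): Gödel ¬ of 1 = 0 (operand ≠ 0)
  ((p ∨ (¬q ∨ r)) ∨ ¬(q → p)) = max(0.2, 0) = 0.2
Checking all 216 assignments confirms none give a value below 0.20.

0.20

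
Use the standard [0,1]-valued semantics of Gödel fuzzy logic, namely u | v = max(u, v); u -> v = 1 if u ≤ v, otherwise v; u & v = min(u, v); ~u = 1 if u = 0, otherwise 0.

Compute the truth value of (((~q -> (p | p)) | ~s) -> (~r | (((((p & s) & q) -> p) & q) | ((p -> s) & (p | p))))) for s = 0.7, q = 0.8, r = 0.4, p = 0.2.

~q: Gödel ¬ of 0.8 = 0 (operand ≠ 0)
(p | p) = max(0.2, 0.2) = 0.2
(~q -> (p | p)): 0 ≤ 0.2, so result = 1
~s: Gödel ¬ of 0.7 = 0 (operand ≠ 0)
((~q -> (p | p)) | ~s) = max(1, 0) = 1
~r: Gödel ¬ of 0.4 = 0 (operand ≠ 0)
(p & s) = min(0.2, 0.7) = 0.2
((p & s) & q) = min(0.2, 0.8) = 0.2
(((p & s) & q) -> p): 0.2 ≤ 0.2, so result = 1
((((p & s) & q) -> p) & q) = min(1, 0.8) = 0.8
(p -> s): 0.2 ≤ 0.7, so result = 1
(p | p) = max(0.2, 0.2) = 0.2
((p -> s) & (p | p)) = min(1, 0.2) = 0.2
(((((p & s) & q) -> p) & q) | ((p -> s) & (p | p))) = max(0.8, 0.2) = 0.8
(~r | (((((p & s) & q) -> p) & q) | ((p -> s) & (p | p)))) = max(0, 0.8) = 0.8
(((~q -> (p | p)) | ~s) -> (~r | (((((p & s) & q) -> p) & q) | ((p -> s) & (p | p))))): 1 > 0.8, so result = 0.8

0.80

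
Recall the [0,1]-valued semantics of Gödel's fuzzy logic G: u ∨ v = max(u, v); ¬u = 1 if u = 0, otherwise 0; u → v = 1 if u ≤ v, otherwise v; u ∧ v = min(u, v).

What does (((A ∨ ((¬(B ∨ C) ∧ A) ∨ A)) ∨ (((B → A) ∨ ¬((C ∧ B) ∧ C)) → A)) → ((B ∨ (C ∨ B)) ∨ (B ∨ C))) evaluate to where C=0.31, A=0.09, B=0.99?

0.99

(B ∨ C) = max(0.99, 0.31) = 0.99
¬(B ∨ C): Gödel ¬ of 0.99 = 0 (operand ≠ 0)
(¬(B ∨ C) ∧ A) = min(0, 0.09) = 0
((¬(B ∨ C) ∧ A) ∨ A) = max(0, 0.09) = 0.09
(A ∨ ((¬(B ∨ C) ∧ A) ∨ A)) = max(0.09, 0.09) = 0.09
(B → A): 0.99 > 0.09, so result = 0.09
(C ∧ B) = min(0.31, 0.99) = 0.31
((C ∧ B) ∧ C) = min(0.31, 0.31) = 0.31
¬((C ∧ B) ∧ C): Gödel ¬ of 0.31 = 0 (operand ≠ 0)
((B → A) ∨ ¬((C ∧ B) ∧ C)) = max(0.09, 0) = 0.09
(((B → A) ∨ ¬((C ∧ B) ∧ C)) → A): 0.09 ≤ 0.09, so result = 1
((A ∨ ((¬(B ∨ C) ∧ A) ∨ A)) ∨ (((B → A) ∨ ¬((C ∧ B) ∧ C)) → A)) = max(0.09, 1) = 1
(C ∨ B) = max(0.31, 0.99) = 0.99
(B ∨ (C ∨ B)) = max(0.99, 0.99) = 0.99
(B ∨ C) = max(0.99, 0.31) = 0.99
((B ∨ (C ∨ B)) ∨ (B ∨ C)) = max(0.99, 0.99) = 0.99
(((A ∨ ((¬(B ∨ C) ∧ A) ∨ A)) ∨ (((B → A) ∨ ¬((C ∧ B) ∧ C)) → A)) → ((B ∨ (C ∨ B)) ∨ (B ∨ C))): 1 > 0.99, so result = 0.99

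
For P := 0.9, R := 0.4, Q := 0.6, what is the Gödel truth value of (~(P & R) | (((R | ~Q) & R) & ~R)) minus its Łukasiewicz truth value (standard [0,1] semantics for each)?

-0.60

Gödel evaluation:
  (P & R) = min(0.9, 0.4) = 0.4
  ~(P & R): Gödel ¬ of 0.4 = 0 (operand ≠ 0)
  ~Q: Gödel ¬ of 0.6 = 0 (operand ≠ 0)
  (R | ~Q) = max(0.4, 0) = 0.4
  ((R | ~Q) & R) = min(0.4, 0.4) = 0.4
  ~R: Gödel ¬ of 0.4 = 0 (operand ≠ 0)
  (((R | ~Q) & R) & ~R) = min(0.4, 0) = 0
  (~(P & R) | (((R | ~Q) & R) & ~R)) = max(0, 0) = 0
  Gödel value = 0
Łukasiewicz evaluation:
  (P & R) = min(0.9, 0.4) = 0.4
  ~(P & R): Łukasiewicz ¬ gives 1 − 0.4 = 0.6
  ~Q: Łukasiewicz ¬ gives 1 − 0.6 = 0.4
  (R | ~Q) = max(0.4, 0.4) = 0.4
  ((R | ~Q) & R) = min(0.4, 0.4) = 0.4
  ~R: Łukasiewicz ¬ gives 1 − 0.4 = 0.6
  (((R | ~Q) & R) & ~R) = min(0.4, 0.6) = 0.4
  (~(P & R) | (((R | ~Q) & R) & ~R)) = max(0.6, 0.4) = 0.6
  Łukasiewicz value = 0.6
Difference: 0 − 0.6 = -0.60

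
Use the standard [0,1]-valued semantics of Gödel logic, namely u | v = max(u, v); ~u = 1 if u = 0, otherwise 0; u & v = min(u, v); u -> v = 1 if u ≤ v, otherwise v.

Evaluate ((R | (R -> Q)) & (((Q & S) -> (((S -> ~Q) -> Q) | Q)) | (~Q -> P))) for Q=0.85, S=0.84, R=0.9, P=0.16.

0.90

(R -> Q): 0.9 > 0.85, so result = 0.85
(R | (R -> Q)) = max(0.9, 0.85) = 0.9
(Q & S) = min(0.85, 0.84) = 0.84
~Q: Gödel ¬ of 0.85 = 0 (operand ≠ 0)
(S -> ~Q): 0.84 > 0, so result = 0
((S -> ~Q) -> Q): 0 ≤ 0.85, so result = 1
(((S -> ~Q) -> Q) | Q) = max(1, 0.85) = 1
((Q & S) -> (((S -> ~Q) -> Q) | Q)): 0.84 ≤ 1, so result = 1
~Q: Gödel ¬ of 0.85 = 0 (operand ≠ 0)
(~Q -> P): 0 ≤ 0.16, so result = 1
(((Q & S) -> (((S -> ~Q) -> Q) | Q)) | (~Q -> P)) = max(1, 1) = 1
((R | (R -> Q)) & (((Q & S) -> (((S -> ~Q) -> Q) | Q)) | (~Q -> P))) = min(0.9, 1) = 0.9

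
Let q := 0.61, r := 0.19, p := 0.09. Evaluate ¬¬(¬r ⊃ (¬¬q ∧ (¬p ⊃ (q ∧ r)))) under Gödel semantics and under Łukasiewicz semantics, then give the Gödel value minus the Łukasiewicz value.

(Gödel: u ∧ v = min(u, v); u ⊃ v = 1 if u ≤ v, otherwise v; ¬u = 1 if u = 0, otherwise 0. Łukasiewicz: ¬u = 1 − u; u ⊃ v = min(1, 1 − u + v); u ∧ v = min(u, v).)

0.53

Gödel evaluation:
  ¬r: Gödel ¬ of 0.19 = 0 (operand ≠ 0)
  ¬q: Gödel ¬ of 0.61 = 0 (operand ≠ 0)
  ¬¬q: Gödel ¬ of 0 = 1 (operand is 0)
  ¬p: Gödel ¬ of 0.09 = 0 (operand ≠ 0)
  (q ∧ r) = min(0.61, 0.19) = 0.19
  (¬p ⊃ (q ∧ r)): 0 ≤ 0.19, so result = 1
  (¬¬q ∧ (¬p ⊃ (q ∧ r))) = min(1, 1) = 1
  (¬r ⊃ (¬¬q ∧ (¬p ⊃ (q ∧ r)))): 0 ≤ 1, so result = 1
  ¬(¬r ⊃ (¬¬q ∧ (¬p ⊃ (q ∧ r)))): Gödel ¬ of 1 = 0 (operand ≠ 0)
  ¬¬(¬r ⊃ (¬¬q ∧ (¬p ⊃ (q ∧ r)))): Gödel ¬ of 0 = 1 (operand is 0)
  Gödel value = 1
Łukasiewicz evaluation:
  ¬r: Łukasiewicz ¬ gives 1 − 0.19 = 0.81
  ¬q: Łukasiewicz ¬ gives 1 − 0.61 = 0.39
  ¬¬q: Łukasiewicz ¬ gives 1 − 0.39 = 0.61
  ¬p: Łukasiewicz ¬ gives 1 − 0.09 = 0.91
  (q ∧ r) = min(0.61, 0.19) = 0.19
  (¬p ⊃ (q ∧ r)): min(1, 1 − 0.91 + 0.19) = 0.28
  (¬¬q ∧ (¬p ⊃ (q ∧ r))) = min(0.61, 0.28) = 0.28
  (¬r ⊃ (¬¬q ∧ (¬p ⊃ (q ∧ r)))): min(1, 1 − 0.81 + 0.28) = 0.47
  ¬(¬r ⊃ (¬¬q ∧ (¬p ⊃ (q ∧ r)))): Łukasiewicz ¬ gives 1 − 0.47 = 0.53
  ¬¬(¬r ⊃ (¬¬q ∧ (¬p ⊃ (q ∧ r)))): Łukasiewicz ¬ gives 1 − 0.53 = 0.47
  Łukasiewicz value = 0.47
Difference: 1 − 0.47 = 0.53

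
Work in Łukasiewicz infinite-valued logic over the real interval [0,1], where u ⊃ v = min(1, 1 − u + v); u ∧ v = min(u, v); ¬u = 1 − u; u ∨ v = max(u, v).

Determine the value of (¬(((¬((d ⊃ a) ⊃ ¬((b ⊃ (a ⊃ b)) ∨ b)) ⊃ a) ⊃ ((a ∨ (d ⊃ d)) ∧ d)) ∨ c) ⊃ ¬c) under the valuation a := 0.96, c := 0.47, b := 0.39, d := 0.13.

1.00

(d ⊃ a): min(1, 1 − 0.13 + 0.96) = 1
(a ⊃ b): min(1, 1 − 0.96 + 0.39) = 0.43
(b ⊃ (a ⊃ b)): min(1, 1 − 0.39 + 0.43) = 1
((b ⊃ (a ⊃ b)) ∨ b) = max(1, 0.39) = 1
¬((b ⊃ (a ⊃ b)) ∨ b): Łukasiewicz ¬ gives 1 − 1 = 0
((d ⊃ a) ⊃ ¬((b ⊃ (a ⊃ b)) ∨ b)): min(1, 1 − 1 + 0) = 0
¬((d ⊃ a) ⊃ ¬((b ⊃ (a ⊃ b)) ∨ b)): Łukasiewicz ¬ gives 1 − 0 = 1
(¬((d ⊃ a) ⊃ ¬((b ⊃ (a ⊃ b)) ∨ b)) ⊃ a): min(1, 1 − 1 + 0.96) = 0.96
(d ⊃ d): min(1, 1 − 0.13 + 0.13) = 1
(a ∨ (d ⊃ d)) = max(0.96, 1) = 1
((a ∨ (d ⊃ d)) ∧ d) = min(1, 0.13) = 0.13
((¬((d ⊃ a) ⊃ ¬((b ⊃ (a ⊃ b)) ∨ b)) ⊃ a) ⊃ ((a ∨ (d ⊃ d)) ∧ d)): min(1, 1 − 0.96 + 0.13) = 0.17
(((¬((d ⊃ a) ⊃ ¬((b ⊃ (a ⊃ b)) ∨ b)) ⊃ a) ⊃ ((a ∨ (d ⊃ d)) ∧ d)) ∨ c) = max(0.17, 0.47) = 0.47
¬(((¬((d ⊃ a) ⊃ ¬((b ⊃ (a ⊃ b)) ∨ b)) ⊃ a) ⊃ ((a ∨ (d ⊃ d)) ∧ d)) ∨ c): Łukasiewicz ¬ gives 1 − 0.47 = 0.53
¬c: Łukasiewicz ¬ gives 1 − 0.47 = 0.53
(¬(((¬((d ⊃ a) ⊃ ¬((b ⊃ (a ⊃ b)) ∨ b)) ⊃ a) ⊃ ((a ∨ (d ⊃ d)) ∧ d)) ∨ c) ⊃ ¬c): min(1, 1 − 0.53 + 0.53) = 1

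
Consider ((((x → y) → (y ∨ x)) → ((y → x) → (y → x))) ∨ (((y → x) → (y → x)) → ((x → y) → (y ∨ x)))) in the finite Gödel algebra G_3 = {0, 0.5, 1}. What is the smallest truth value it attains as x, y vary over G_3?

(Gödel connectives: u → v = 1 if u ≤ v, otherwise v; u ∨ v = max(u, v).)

Every assignment gives 1. For instance at x = 0, y = 0:
  (x → y): 0 ≤ 0, so result = 1
  (y ∨ x) = max(0, 0) = 0
  ((x → y) → (y ∨ x)): 1 > 0, so result = 0
  (y → x): 0 ≤ 0, so result = 1
  (y → x): 0 ≤ 0, so result = 1
  ((y → x) → (y → x)): 1 ≤ 1, so result = 1
  (((x → y) → (y ∨ x)) → ((y → x) → (y → x))): 0 ≤ 1, so result = 1
  (y → x): 0 ≤ 0, so result = 1
  (y → x): 0 ≤ 0, so result = 1
  ((y → x) → (y → x)): 1 ≤ 1, so result = 1
  (x → y): 0 ≤ 0, so result = 1
  (y ∨ x) = max(0, 0) = 0
  ((x → y) → (y ∨ x)): 1 > 0, so result = 0
  (((y → x) → (y → x)) → ((x → y) → (y ∨ x))): 1 > 0, so result = 0
  ((((x → y) → (y ∨ x)) → ((y → x) → (y → x))) ∨ (((y → x) → (y → x)) → ((x → y) → (y ∨ x)))) = max(1, 0) = 1
All 9 assignments give value 1 — the formula is a G_3-tautology.

1.00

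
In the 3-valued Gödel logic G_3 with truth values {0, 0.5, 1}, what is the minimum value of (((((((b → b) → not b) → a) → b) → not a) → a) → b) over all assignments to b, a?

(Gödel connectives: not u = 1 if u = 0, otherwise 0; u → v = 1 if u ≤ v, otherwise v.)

The minimum is attained at b = 0, a = 0.5:
  (b → b): 0 ≤ 0, so result = 1
  not b: Gödel ¬ of 0 = 1 (operand is 0)
  ((b → b) → not b): 1 ≤ 1, so result = 1
  (((b → b) → not b) → a): 1 > 0.5, so result = 0.5
  ((((b → b) → not b) → a) → b): 0.5 > 0, so result = 0
  not a: Gödel ¬ of 0.5 = 0 (operand ≠ 0)
  (((((b → b) → not b) → a) → b) → not a): 0 ≤ 0, so result = 1
  ((((((b → b) → not b) → a) → b) → not a) → a): 1 > 0.5, so result = 0.5
  (((((((b → b) → not b) → a) → b) → not a) → a) → b): 0.5 > 0, so result = 0
Checking all 9 assignments confirms none give a value below 0.00.

0.00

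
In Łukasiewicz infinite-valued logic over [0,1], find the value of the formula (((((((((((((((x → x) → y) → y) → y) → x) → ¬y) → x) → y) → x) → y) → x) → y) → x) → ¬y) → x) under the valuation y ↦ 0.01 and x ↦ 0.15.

0.15

(x → x): min(1, 1 − 0.15 + 0.15) = 1
((x → x) → y): min(1, 1 − 1 + 0.01) = 0.01
(((x → x) → y) → y): min(1, 1 − 0.01 + 0.01) = 1
((((x → x) → y) → y) → y): min(1, 1 − 1 + 0.01) = 0.01
(((((x → x) → y) → y) → y) → x): min(1, 1 − 0.01 + 0.15) = 1
¬y: Łukasiewicz ¬ gives 1 − 0.01 = 0.99
((((((x → x) → y) → y) → y) → x) → ¬y): min(1, 1 − 1 + 0.99) = 0.99
(((((((x → x) → y) → y) → y) → x) → ¬y) → x): min(1, 1 − 0.99 + 0.15) = 0.16
((((((((x → x) → y) → y) → y) → x) → ¬y) → x) → y): min(1, 1 − 0.16 + 0.01) = 0.85
(((((((((x → x) → y) → y) → y) → x) → ¬y) → x) → y) → x): min(1, 1 − 0.85 + 0.15) = 0.3
((((((((((x → x) → y) → y) → y) → x) → ¬y) → x) → y) → x) → y): min(1, 1 − 0.3 + 0.01) = 0.71
(((((((((((x → x) → y) → y) → y) → x) → ¬y) → x) → y) → x) → y) → x): min(1, 1 − 0.71 + 0.15) = 0.44
((((((((((((x → x) → y) → y) → y) → x) → ¬y) → x) → y) → x) → y) → x) → y): min(1, 1 − 0.44 + 0.01) = 0.57
(((((((((((((x → x) → y) → y) → y) → x) → ¬y) → x) → y) → x) → y) → x) → y) → x): min(1, 1 − 0.57 + 0.15) = 0.58
¬y: Łukasiewicz ¬ gives 1 − 0.01 = 0.99
((((((((((((((x → x) → y) → y) → y) → x) → ¬y) → x) → y) → x) → y) → x) → y) → x) → ¬y): min(1, 1 − 0.58 + 0.99) = 1
(((((((((((((((x → x) → y) → y) → y) → x) → ¬y) → x) → y) → x) → y) → x) → y) → x) → ¬y) → x): min(1, 1 − 1 + 0.15) = 0.15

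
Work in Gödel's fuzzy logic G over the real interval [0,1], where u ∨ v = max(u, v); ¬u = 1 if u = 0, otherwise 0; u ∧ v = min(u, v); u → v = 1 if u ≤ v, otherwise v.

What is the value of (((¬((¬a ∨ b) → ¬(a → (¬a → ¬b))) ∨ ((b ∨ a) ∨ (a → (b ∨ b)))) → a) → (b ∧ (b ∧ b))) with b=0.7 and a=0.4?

1.00

¬a: Gödel ¬ of 0.4 = 0 (operand ≠ 0)
(¬a ∨ b) = max(0, 0.7) = 0.7
¬a: Gödel ¬ of 0.4 = 0 (operand ≠ 0)
¬b: Gödel ¬ of 0.7 = 0 (operand ≠ 0)
(¬a → ¬b): 0 ≤ 0, so result = 1
(a → (¬a → ¬b)): 0.4 ≤ 1, so result = 1
¬(a → (¬a → ¬b)): Gödel ¬ of 1 = 0 (operand ≠ 0)
((¬a ∨ b) → ¬(a → (¬a → ¬b))): 0.7 > 0, so result = 0
¬((¬a ∨ b) → ¬(a → (¬a → ¬b))): Gödel ¬ of 0 = 1 (operand is 0)
(b ∨ a) = max(0.7, 0.4) = 0.7
(b ∨ b) = max(0.7, 0.7) = 0.7
(a → (b ∨ b)): 0.4 ≤ 0.7, so result = 1
((b ∨ a) ∨ (a → (b ∨ b))) = max(0.7, 1) = 1
(¬((¬a ∨ b) → ¬(a → (¬a → ¬b))) ∨ ((b ∨ a) ∨ (a → (b ∨ b)))) = max(1, 1) = 1
((¬((¬a ∨ b) → ¬(a → (¬a → ¬b))) ∨ ((b ∨ a) ∨ (a → (b ∨ b)))) → a): 1 > 0.4, so result = 0.4
(b ∧ b) = min(0.7, 0.7) = 0.7
(b ∧ (b ∧ b)) = min(0.7, 0.7) = 0.7
(((¬((¬a ∨ b) → ¬(a → (¬a → ¬b))) ∨ ((b ∨ a) ∨ (a → (b ∨ b)))) → a) → (b ∧ (b ∧ b))): 0.4 ≤ 0.7, so result = 1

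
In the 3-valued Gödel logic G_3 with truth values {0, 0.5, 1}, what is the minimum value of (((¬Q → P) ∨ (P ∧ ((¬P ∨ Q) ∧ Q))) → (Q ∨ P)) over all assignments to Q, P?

The minimum is attained at Q = 0.5, P = 0:
  ¬Q: Gödel ¬ of 0.5 = 0 (operand ≠ 0)
  (¬Q → P): 0 ≤ 0, so result = 1
  ¬P: Gödel ¬ of 0 = 1 (operand is 0)
  (¬P ∨ Q) = max(1, 0.5) = 1
  ((¬P ∨ Q) ∧ Q) = min(1, 0.5) = 0.5
  (P ∧ ((¬P ∨ Q) ∧ Q)) = min(0, 0.5) = 0
  ((¬Q → P) ∨ (P ∧ ((¬P ∨ Q) ∧ Q))) = max(1, 0) = 1
  (Q ∨ P) = max(0.5, 0) = 0.5
  (((¬Q → P) ∨ (P ∧ ((¬P ∨ Q) ∧ Q))) → (Q ∨ P)): 1 > 0.5, so result = 0.5
Checking all 9 assignments confirms none give a value below 0.50.

0.50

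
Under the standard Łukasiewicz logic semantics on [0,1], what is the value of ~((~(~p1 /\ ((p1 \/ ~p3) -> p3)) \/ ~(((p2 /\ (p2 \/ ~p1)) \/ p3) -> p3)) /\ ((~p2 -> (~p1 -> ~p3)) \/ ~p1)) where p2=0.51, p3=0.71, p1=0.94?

0.06

~p1: Łukasiewicz ¬ gives 1 − 0.94 = 0.06
~p3: Łukasiewicz ¬ gives 1 − 0.71 = 0.29
(p1 \/ ~p3) = max(0.94, 0.29) = 0.94
((p1 \/ ~p3) -> p3): min(1, 1 − 0.94 + 0.71) = 0.77
(~p1 /\ ((p1 \/ ~p3) -> p3)) = min(0.06, 0.77) = 0.06
~(~p1 /\ ((p1 \/ ~p3) -> p3)): Łukasiewicz ¬ gives 1 − 0.06 = 0.94
~p1: Łukasiewicz ¬ gives 1 − 0.94 = 0.06
(p2 \/ ~p1) = max(0.51, 0.06) = 0.51
(p2 /\ (p2 \/ ~p1)) = min(0.51, 0.51) = 0.51
((p2 /\ (p2 \/ ~p1)) \/ p3) = max(0.51, 0.71) = 0.71
(((p2 /\ (p2 \/ ~p1)) \/ p3) -> p3): min(1, 1 − 0.71 + 0.71) = 1
~(((p2 /\ (p2 \/ ~p1)) \/ p3) -> p3): Łukasiewicz ¬ gives 1 − 1 = 0
(~(~p1 /\ ((p1 \/ ~p3) -> p3)) \/ ~(((p2 /\ (p2 \/ ~p1)) \/ p3) -> p3)) = max(0.94, 0) = 0.94
~p2: Łukasiewicz ¬ gives 1 − 0.51 = 0.49
~p1: Łukasiewicz ¬ gives 1 − 0.94 = 0.06
~p3: Łukasiewicz ¬ gives 1 − 0.71 = 0.29
(~p1 -> ~p3): min(1, 1 − 0.06 + 0.29) = 1
(~p2 -> (~p1 -> ~p3)): min(1, 1 − 0.49 + 1) = 1
~p1: Łukasiewicz ¬ gives 1 − 0.94 = 0.06
((~p2 -> (~p1 -> ~p3)) \/ ~p1) = max(1, 0.06) = 1
((~(~p1 /\ ((p1 \/ ~p3) -> p3)) \/ ~(((p2 /\ (p2 \/ ~p1)) \/ p3) -> p3)) /\ ((~p2 -> (~p1 -> ~p3)) \/ ~p1)) = min(0.94, 1) = 0.94
~((~(~p1 /\ ((p1 \/ ~p3) -> p3)) \/ ~(((p2 /\ (p2 \/ ~p1)) \/ p3) -> p3)) /\ ((~p2 -> (~p1 -> ~p3)) \/ ~p1)): Łukasiewicz ¬ gives 1 − 0.94 = 0.06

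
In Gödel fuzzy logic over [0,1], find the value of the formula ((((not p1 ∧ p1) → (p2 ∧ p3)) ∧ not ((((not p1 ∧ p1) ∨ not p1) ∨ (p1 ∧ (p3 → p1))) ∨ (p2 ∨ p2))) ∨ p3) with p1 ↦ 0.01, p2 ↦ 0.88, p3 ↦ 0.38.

0.38

not p1: Gödel ¬ of 0.01 = 0 (operand ≠ 0)
(not p1 ∧ p1) = min(0, 0.01) = 0
(p2 ∧ p3) = min(0.88, 0.38) = 0.38
((not p1 ∧ p1) → (p2 ∧ p3)): 0 ≤ 0.38, so result = 1
not p1: Gödel ¬ of 0.01 = 0 (operand ≠ 0)
(not p1 ∧ p1) = min(0, 0.01) = 0
not p1: Gödel ¬ of 0.01 = 0 (operand ≠ 0)
((not p1 ∧ p1) ∨ not p1) = max(0, 0) = 0
(p3 → p1): 0.38 > 0.01, so result = 0.01
(p1 ∧ (p3 → p1)) = min(0.01, 0.01) = 0.01
(((not p1 ∧ p1) ∨ not p1) ∨ (p1 ∧ (p3 → p1))) = max(0, 0.01) = 0.01
(p2 ∨ p2) = max(0.88, 0.88) = 0.88
((((not p1 ∧ p1) ∨ not p1) ∨ (p1 ∧ (p3 → p1))) ∨ (p2 ∨ p2)) = max(0.01, 0.88) = 0.88
not ((((not p1 ∧ p1) ∨ not p1) ∨ (p1 ∧ (p3 → p1))) ∨ (p2 ∨ p2)): Gödel ¬ of 0.88 = 0 (operand ≠ 0)
(((not p1 ∧ p1) → (p2 ∧ p3)) ∧ not ((((not p1 ∧ p1) ∨ not p1) ∨ (p1 ∧ (p3 → p1))) ∨ (p2 ∨ p2))) = min(1, 0) = 0
((((not p1 ∧ p1) → (p2 ∧ p3)) ∧ not ((((not p1 ∧ p1) ∨ not p1) ∨ (p1 ∧ (p3 → p1))) ∨ (p2 ∨ p2))) ∨ p3) = max(0, 0.38) = 0.38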